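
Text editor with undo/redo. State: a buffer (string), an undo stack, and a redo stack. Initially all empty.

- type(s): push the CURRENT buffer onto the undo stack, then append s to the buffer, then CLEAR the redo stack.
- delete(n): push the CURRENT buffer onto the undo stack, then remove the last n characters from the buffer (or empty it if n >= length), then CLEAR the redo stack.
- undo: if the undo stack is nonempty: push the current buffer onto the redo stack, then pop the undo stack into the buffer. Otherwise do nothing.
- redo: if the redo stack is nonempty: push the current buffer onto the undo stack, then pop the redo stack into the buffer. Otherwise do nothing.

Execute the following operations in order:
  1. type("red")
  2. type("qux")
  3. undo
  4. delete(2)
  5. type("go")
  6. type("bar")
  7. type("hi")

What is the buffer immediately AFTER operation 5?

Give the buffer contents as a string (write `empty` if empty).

Answer: rgo

Derivation:
After op 1 (type): buf='red' undo_depth=1 redo_depth=0
After op 2 (type): buf='redqux' undo_depth=2 redo_depth=0
After op 3 (undo): buf='red' undo_depth=1 redo_depth=1
After op 4 (delete): buf='r' undo_depth=2 redo_depth=0
After op 5 (type): buf='rgo' undo_depth=3 redo_depth=0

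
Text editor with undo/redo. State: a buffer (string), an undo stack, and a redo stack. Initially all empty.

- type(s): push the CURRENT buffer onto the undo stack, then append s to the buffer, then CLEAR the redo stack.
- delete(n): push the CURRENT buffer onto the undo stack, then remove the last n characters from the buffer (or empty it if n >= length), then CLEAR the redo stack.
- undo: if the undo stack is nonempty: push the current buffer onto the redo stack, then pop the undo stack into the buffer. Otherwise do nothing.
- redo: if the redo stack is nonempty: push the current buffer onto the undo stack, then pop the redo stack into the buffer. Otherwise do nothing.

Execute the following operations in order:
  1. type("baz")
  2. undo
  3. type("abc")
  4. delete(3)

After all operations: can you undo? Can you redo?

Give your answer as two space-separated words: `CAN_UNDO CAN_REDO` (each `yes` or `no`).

Answer: yes no

Derivation:
After op 1 (type): buf='baz' undo_depth=1 redo_depth=0
After op 2 (undo): buf='(empty)' undo_depth=0 redo_depth=1
After op 3 (type): buf='abc' undo_depth=1 redo_depth=0
After op 4 (delete): buf='(empty)' undo_depth=2 redo_depth=0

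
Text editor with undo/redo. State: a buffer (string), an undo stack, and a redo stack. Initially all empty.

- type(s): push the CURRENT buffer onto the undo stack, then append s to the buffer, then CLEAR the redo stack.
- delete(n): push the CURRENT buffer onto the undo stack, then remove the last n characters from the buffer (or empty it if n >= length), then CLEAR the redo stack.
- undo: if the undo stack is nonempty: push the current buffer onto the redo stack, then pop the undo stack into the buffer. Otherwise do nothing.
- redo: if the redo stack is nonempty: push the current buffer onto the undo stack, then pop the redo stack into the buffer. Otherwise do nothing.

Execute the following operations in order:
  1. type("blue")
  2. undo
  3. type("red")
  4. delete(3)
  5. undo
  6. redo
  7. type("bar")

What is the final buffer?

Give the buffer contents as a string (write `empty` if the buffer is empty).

After op 1 (type): buf='blue' undo_depth=1 redo_depth=0
After op 2 (undo): buf='(empty)' undo_depth=0 redo_depth=1
After op 3 (type): buf='red' undo_depth=1 redo_depth=0
After op 4 (delete): buf='(empty)' undo_depth=2 redo_depth=0
After op 5 (undo): buf='red' undo_depth=1 redo_depth=1
After op 6 (redo): buf='(empty)' undo_depth=2 redo_depth=0
After op 7 (type): buf='bar' undo_depth=3 redo_depth=0

Answer: bar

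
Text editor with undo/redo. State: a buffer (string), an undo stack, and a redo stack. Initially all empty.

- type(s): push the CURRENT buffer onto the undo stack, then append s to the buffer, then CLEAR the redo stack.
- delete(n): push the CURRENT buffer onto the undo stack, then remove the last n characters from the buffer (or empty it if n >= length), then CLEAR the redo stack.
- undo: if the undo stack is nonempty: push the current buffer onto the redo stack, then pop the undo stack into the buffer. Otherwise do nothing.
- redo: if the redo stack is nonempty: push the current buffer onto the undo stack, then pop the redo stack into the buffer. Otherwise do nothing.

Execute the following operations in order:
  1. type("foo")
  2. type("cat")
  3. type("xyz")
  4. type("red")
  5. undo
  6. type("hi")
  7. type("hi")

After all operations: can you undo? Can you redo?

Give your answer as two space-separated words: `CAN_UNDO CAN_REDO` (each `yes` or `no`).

After op 1 (type): buf='foo' undo_depth=1 redo_depth=0
After op 2 (type): buf='foocat' undo_depth=2 redo_depth=0
After op 3 (type): buf='foocatxyz' undo_depth=3 redo_depth=0
After op 4 (type): buf='foocatxyzred' undo_depth=4 redo_depth=0
After op 5 (undo): buf='foocatxyz' undo_depth=3 redo_depth=1
After op 6 (type): buf='foocatxyzhi' undo_depth=4 redo_depth=0
After op 7 (type): buf='foocatxyzhihi' undo_depth=5 redo_depth=0

Answer: yes no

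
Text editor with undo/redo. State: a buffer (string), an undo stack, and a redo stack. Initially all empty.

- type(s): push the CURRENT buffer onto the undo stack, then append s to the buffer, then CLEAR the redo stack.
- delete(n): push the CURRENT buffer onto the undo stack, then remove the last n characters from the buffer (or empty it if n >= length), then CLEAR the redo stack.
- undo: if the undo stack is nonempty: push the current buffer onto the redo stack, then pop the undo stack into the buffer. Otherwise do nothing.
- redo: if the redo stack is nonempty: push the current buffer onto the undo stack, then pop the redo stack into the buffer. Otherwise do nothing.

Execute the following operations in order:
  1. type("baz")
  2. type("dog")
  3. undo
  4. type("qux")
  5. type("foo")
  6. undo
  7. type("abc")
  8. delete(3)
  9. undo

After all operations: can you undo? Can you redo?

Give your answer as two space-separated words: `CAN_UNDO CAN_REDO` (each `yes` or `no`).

Answer: yes yes

Derivation:
After op 1 (type): buf='baz' undo_depth=1 redo_depth=0
After op 2 (type): buf='bazdog' undo_depth=2 redo_depth=0
After op 3 (undo): buf='baz' undo_depth=1 redo_depth=1
After op 4 (type): buf='bazqux' undo_depth=2 redo_depth=0
After op 5 (type): buf='bazquxfoo' undo_depth=3 redo_depth=0
After op 6 (undo): buf='bazqux' undo_depth=2 redo_depth=1
After op 7 (type): buf='bazquxabc' undo_depth=3 redo_depth=0
After op 8 (delete): buf='bazqux' undo_depth=4 redo_depth=0
After op 9 (undo): buf='bazquxabc' undo_depth=3 redo_depth=1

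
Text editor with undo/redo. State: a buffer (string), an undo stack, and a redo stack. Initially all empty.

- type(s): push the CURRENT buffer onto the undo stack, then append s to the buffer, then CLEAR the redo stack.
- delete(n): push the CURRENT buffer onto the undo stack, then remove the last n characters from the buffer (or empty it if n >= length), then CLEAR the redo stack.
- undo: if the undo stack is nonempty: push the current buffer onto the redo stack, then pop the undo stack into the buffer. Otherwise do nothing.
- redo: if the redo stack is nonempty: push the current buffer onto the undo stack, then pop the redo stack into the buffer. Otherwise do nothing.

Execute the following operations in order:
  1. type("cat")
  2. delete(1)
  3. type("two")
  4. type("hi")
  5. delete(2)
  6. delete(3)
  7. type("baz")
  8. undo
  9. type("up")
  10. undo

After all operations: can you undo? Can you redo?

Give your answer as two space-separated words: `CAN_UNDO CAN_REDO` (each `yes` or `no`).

Answer: yes yes

Derivation:
After op 1 (type): buf='cat' undo_depth=1 redo_depth=0
After op 2 (delete): buf='ca' undo_depth=2 redo_depth=0
After op 3 (type): buf='catwo' undo_depth=3 redo_depth=0
After op 4 (type): buf='catwohi' undo_depth=4 redo_depth=0
After op 5 (delete): buf='catwo' undo_depth=5 redo_depth=0
After op 6 (delete): buf='ca' undo_depth=6 redo_depth=0
After op 7 (type): buf='cabaz' undo_depth=7 redo_depth=0
After op 8 (undo): buf='ca' undo_depth=6 redo_depth=1
After op 9 (type): buf='caup' undo_depth=7 redo_depth=0
After op 10 (undo): buf='ca' undo_depth=6 redo_depth=1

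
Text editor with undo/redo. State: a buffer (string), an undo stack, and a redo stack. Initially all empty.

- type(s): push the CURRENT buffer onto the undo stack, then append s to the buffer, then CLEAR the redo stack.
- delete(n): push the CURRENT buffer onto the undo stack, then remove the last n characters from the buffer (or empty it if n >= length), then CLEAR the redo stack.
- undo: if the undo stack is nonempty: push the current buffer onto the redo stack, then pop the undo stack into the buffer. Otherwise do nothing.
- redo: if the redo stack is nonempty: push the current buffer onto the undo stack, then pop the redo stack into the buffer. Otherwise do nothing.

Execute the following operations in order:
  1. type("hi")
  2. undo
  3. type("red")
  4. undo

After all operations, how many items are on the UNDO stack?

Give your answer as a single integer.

After op 1 (type): buf='hi' undo_depth=1 redo_depth=0
After op 2 (undo): buf='(empty)' undo_depth=0 redo_depth=1
After op 3 (type): buf='red' undo_depth=1 redo_depth=0
After op 4 (undo): buf='(empty)' undo_depth=0 redo_depth=1

Answer: 0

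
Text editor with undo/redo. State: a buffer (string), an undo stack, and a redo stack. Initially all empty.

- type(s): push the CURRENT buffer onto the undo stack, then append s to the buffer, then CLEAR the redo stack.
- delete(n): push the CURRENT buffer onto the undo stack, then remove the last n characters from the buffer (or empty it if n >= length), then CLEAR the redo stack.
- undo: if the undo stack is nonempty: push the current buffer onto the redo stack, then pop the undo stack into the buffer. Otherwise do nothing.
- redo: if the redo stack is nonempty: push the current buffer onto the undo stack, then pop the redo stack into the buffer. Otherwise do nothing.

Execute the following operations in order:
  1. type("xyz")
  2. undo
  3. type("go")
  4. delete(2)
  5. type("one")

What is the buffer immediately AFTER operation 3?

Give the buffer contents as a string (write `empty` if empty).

After op 1 (type): buf='xyz' undo_depth=1 redo_depth=0
After op 2 (undo): buf='(empty)' undo_depth=0 redo_depth=1
After op 3 (type): buf='go' undo_depth=1 redo_depth=0

Answer: go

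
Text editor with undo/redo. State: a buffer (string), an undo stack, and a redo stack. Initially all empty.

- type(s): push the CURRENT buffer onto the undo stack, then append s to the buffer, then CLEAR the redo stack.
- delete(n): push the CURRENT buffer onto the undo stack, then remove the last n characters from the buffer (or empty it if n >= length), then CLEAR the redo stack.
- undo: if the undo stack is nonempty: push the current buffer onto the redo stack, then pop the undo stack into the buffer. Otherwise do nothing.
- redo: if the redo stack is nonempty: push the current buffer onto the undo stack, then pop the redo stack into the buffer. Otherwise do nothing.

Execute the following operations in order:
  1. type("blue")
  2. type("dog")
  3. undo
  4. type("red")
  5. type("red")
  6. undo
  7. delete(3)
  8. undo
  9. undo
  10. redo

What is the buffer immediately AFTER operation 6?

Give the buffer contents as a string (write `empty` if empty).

Answer: bluered

Derivation:
After op 1 (type): buf='blue' undo_depth=1 redo_depth=0
After op 2 (type): buf='bluedog' undo_depth=2 redo_depth=0
After op 3 (undo): buf='blue' undo_depth=1 redo_depth=1
After op 4 (type): buf='bluered' undo_depth=2 redo_depth=0
After op 5 (type): buf='blueredred' undo_depth=3 redo_depth=0
After op 6 (undo): buf='bluered' undo_depth=2 redo_depth=1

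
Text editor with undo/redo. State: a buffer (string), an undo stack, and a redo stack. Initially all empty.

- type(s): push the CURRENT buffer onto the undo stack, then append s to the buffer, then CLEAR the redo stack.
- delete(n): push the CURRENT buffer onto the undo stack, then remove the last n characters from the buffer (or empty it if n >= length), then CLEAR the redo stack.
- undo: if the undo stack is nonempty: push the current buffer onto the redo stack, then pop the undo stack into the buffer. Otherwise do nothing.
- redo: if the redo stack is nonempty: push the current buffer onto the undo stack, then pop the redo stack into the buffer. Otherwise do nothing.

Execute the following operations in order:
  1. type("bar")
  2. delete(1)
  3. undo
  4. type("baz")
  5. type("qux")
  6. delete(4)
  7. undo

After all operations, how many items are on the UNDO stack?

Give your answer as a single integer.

After op 1 (type): buf='bar' undo_depth=1 redo_depth=0
After op 2 (delete): buf='ba' undo_depth=2 redo_depth=0
After op 3 (undo): buf='bar' undo_depth=1 redo_depth=1
After op 4 (type): buf='barbaz' undo_depth=2 redo_depth=0
After op 5 (type): buf='barbazqux' undo_depth=3 redo_depth=0
After op 6 (delete): buf='barba' undo_depth=4 redo_depth=0
After op 7 (undo): buf='barbazqux' undo_depth=3 redo_depth=1

Answer: 3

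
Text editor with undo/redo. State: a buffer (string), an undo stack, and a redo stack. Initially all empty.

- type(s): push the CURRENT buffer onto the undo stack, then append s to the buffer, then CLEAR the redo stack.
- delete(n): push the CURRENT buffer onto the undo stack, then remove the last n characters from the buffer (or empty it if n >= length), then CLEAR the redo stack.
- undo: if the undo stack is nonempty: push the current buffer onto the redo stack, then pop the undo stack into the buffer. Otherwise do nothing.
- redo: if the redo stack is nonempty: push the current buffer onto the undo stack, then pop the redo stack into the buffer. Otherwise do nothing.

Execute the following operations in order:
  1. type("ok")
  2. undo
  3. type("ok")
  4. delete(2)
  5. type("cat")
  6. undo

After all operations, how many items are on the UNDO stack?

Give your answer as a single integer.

Answer: 2

Derivation:
After op 1 (type): buf='ok' undo_depth=1 redo_depth=0
After op 2 (undo): buf='(empty)' undo_depth=0 redo_depth=1
After op 3 (type): buf='ok' undo_depth=1 redo_depth=0
After op 4 (delete): buf='(empty)' undo_depth=2 redo_depth=0
After op 5 (type): buf='cat' undo_depth=3 redo_depth=0
After op 6 (undo): buf='(empty)' undo_depth=2 redo_depth=1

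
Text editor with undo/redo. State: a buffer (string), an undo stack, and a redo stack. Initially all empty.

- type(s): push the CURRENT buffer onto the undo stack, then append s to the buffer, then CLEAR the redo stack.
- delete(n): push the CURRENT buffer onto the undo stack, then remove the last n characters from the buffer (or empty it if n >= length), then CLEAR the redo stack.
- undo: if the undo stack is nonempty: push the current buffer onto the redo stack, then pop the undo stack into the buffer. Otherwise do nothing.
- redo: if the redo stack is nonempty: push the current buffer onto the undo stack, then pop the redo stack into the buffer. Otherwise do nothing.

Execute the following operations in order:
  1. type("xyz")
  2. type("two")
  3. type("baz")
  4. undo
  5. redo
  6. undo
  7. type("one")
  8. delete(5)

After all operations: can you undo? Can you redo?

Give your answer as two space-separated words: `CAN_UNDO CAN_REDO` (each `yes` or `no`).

Answer: yes no

Derivation:
After op 1 (type): buf='xyz' undo_depth=1 redo_depth=0
After op 2 (type): buf='xyztwo' undo_depth=2 redo_depth=0
After op 3 (type): buf='xyztwobaz' undo_depth=3 redo_depth=0
After op 4 (undo): buf='xyztwo' undo_depth=2 redo_depth=1
After op 5 (redo): buf='xyztwobaz' undo_depth=3 redo_depth=0
After op 6 (undo): buf='xyztwo' undo_depth=2 redo_depth=1
After op 7 (type): buf='xyztwoone' undo_depth=3 redo_depth=0
After op 8 (delete): buf='xyzt' undo_depth=4 redo_depth=0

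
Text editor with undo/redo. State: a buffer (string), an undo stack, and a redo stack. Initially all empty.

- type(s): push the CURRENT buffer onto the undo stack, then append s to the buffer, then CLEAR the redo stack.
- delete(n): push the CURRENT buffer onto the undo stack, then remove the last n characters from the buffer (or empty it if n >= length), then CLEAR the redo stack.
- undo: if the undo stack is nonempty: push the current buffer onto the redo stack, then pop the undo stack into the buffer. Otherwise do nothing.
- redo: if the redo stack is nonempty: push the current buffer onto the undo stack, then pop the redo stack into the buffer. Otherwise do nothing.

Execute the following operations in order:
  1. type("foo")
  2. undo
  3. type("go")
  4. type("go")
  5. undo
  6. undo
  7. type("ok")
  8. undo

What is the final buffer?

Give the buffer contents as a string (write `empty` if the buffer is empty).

Answer: empty

Derivation:
After op 1 (type): buf='foo' undo_depth=1 redo_depth=0
After op 2 (undo): buf='(empty)' undo_depth=0 redo_depth=1
After op 3 (type): buf='go' undo_depth=1 redo_depth=0
After op 4 (type): buf='gogo' undo_depth=2 redo_depth=0
After op 5 (undo): buf='go' undo_depth=1 redo_depth=1
After op 6 (undo): buf='(empty)' undo_depth=0 redo_depth=2
After op 7 (type): buf='ok' undo_depth=1 redo_depth=0
After op 8 (undo): buf='(empty)' undo_depth=0 redo_depth=1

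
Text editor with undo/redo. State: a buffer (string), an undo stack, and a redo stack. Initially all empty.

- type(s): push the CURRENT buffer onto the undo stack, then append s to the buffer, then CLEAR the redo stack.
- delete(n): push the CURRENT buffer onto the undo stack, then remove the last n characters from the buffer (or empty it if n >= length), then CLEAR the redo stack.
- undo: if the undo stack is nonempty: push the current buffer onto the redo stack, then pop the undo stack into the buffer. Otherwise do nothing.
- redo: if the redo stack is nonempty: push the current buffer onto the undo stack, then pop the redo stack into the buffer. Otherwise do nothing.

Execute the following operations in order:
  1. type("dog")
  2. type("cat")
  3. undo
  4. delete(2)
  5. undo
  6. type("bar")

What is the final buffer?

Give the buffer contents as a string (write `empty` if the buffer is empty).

After op 1 (type): buf='dog' undo_depth=1 redo_depth=0
After op 2 (type): buf='dogcat' undo_depth=2 redo_depth=0
After op 3 (undo): buf='dog' undo_depth=1 redo_depth=1
After op 4 (delete): buf='d' undo_depth=2 redo_depth=0
After op 5 (undo): buf='dog' undo_depth=1 redo_depth=1
After op 6 (type): buf='dogbar' undo_depth=2 redo_depth=0

Answer: dogbar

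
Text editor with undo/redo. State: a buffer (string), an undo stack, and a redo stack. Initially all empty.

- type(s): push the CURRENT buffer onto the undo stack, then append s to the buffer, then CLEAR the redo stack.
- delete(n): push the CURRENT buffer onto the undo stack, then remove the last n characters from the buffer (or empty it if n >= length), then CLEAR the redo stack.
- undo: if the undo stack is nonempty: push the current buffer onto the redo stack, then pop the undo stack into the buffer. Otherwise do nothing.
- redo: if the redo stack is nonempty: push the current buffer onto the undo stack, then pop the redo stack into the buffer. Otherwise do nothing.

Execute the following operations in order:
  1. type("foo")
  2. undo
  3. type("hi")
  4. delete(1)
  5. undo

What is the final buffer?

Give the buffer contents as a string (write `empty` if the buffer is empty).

Answer: hi

Derivation:
After op 1 (type): buf='foo' undo_depth=1 redo_depth=0
After op 2 (undo): buf='(empty)' undo_depth=0 redo_depth=1
After op 3 (type): buf='hi' undo_depth=1 redo_depth=0
After op 4 (delete): buf='h' undo_depth=2 redo_depth=0
After op 5 (undo): buf='hi' undo_depth=1 redo_depth=1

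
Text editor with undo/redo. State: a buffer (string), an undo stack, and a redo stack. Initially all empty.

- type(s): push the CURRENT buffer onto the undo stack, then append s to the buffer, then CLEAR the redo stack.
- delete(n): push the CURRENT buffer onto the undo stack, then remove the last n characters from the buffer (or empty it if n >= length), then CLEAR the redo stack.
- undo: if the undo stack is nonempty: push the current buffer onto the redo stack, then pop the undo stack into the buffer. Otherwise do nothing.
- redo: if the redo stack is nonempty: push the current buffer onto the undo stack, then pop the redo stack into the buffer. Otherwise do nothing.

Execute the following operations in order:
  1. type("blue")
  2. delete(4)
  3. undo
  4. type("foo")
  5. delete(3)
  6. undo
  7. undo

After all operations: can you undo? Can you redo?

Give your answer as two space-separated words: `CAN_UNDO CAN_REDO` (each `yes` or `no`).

After op 1 (type): buf='blue' undo_depth=1 redo_depth=0
After op 2 (delete): buf='(empty)' undo_depth=2 redo_depth=0
After op 3 (undo): buf='blue' undo_depth=1 redo_depth=1
After op 4 (type): buf='bluefoo' undo_depth=2 redo_depth=0
After op 5 (delete): buf='blue' undo_depth=3 redo_depth=0
After op 6 (undo): buf='bluefoo' undo_depth=2 redo_depth=1
After op 7 (undo): buf='blue' undo_depth=1 redo_depth=2

Answer: yes yes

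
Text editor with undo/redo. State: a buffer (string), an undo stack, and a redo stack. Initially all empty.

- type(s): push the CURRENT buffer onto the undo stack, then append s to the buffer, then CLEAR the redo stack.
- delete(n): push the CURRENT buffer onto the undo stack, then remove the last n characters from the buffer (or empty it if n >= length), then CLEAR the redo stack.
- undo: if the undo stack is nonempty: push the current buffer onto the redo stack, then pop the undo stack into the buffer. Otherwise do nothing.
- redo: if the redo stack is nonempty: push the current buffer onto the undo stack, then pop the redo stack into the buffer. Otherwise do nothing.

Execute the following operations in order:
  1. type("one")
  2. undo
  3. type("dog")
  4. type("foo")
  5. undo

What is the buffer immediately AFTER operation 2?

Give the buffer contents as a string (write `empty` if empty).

After op 1 (type): buf='one' undo_depth=1 redo_depth=0
After op 2 (undo): buf='(empty)' undo_depth=0 redo_depth=1

Answer: empty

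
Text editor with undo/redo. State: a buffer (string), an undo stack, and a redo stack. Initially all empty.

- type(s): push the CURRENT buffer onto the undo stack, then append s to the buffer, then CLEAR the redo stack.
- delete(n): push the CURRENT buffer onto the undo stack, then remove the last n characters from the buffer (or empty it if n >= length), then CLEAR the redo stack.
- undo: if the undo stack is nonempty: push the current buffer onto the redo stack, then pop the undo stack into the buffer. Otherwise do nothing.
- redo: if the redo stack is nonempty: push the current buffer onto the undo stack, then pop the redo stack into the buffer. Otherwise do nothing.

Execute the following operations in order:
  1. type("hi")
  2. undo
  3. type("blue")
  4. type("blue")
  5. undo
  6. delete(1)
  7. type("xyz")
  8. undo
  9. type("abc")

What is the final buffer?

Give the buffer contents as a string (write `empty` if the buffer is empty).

Answer: bluabc

Derivation:
After op 1 (type): buf='hi' undo_depth=1 redo_depth=0
After op 2 (undo): buf='(empty)' undo_depth=0 redo_depth=1
After op 3 (type): buf='blue' undo_depth=1 redo_depth=0
After op 4 (type): buf='blueblue' undo_depth=2 redo_depth=0
After op 5 (undo): buf='blue' undo_depth=1 redo_depth=1
After op 6 (delete): buf='blu' undo_depth=2 redo_depth=0
After op 7 (type): buf='bluxyz' undo_depth=3 redo_depth=0
After op 8 (undo): buf='blu' undo_depth=2 redo_depth=1
After op 9 (type): buf='bluabc' undo_depth=3 redo_depth=0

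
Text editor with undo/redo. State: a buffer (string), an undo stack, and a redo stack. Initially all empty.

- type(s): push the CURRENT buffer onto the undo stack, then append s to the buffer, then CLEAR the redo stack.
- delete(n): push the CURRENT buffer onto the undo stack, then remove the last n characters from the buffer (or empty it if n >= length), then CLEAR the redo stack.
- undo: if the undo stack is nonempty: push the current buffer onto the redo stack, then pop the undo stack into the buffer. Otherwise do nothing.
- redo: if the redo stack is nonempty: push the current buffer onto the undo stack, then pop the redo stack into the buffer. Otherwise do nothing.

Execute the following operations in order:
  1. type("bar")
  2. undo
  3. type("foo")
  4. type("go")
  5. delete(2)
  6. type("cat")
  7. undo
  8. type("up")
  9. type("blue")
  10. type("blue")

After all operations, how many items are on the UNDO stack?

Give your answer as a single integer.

After op 1 (type): buf='bar' undo_depth=1 redo_depth=0
After op 2 (undo): buf='(empty)' undo_depth=0 redo_depth=1
After op 3 (type): buf='foo' undo_depth=1 redo_depth=0
After op 4 (type): buf='foogo' undo_depth=2 redo_depth=0
After op 5 (delete): buf='foo' undo_depth=3 redo_depth=0
After op 6 (type): buf='foocat' undo_depth=4 redo_depth=0
After op 7 (undo): buf='foo' undo_depth=3 redo_depth=1
After op 8 (type): buf='fooup' undo_depth=4 redo_depth=0
After op 9 (type): buf='fooupblue' undo_depth=5 redo_depth=0
After op 10 (type): buf='fooupblueblue' undo_depth=6 redo_depth=0

Answer: 6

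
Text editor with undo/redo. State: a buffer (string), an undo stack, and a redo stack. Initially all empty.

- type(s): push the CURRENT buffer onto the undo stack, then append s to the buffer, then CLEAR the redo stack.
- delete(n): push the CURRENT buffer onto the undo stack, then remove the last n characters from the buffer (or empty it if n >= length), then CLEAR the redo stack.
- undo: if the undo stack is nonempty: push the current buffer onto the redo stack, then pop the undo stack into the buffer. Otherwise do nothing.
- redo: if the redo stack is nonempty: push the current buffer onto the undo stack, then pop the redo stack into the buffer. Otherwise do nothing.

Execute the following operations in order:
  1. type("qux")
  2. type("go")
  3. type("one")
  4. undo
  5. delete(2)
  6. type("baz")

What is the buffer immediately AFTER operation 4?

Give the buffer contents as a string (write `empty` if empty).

Answer: quxgo

Derivation:
After op 1 (type): buf='qux' undo_depth=1 redo_depth=0
After op 2 (type): buf='quxgo' undo_depth=2 redo_depth=0
After op 3 (type): buf='quxgoone' undo_depth=3 redo_depth=0
After op 4 (undo): buf='quxgo' undo_depth=2 redo_depth=1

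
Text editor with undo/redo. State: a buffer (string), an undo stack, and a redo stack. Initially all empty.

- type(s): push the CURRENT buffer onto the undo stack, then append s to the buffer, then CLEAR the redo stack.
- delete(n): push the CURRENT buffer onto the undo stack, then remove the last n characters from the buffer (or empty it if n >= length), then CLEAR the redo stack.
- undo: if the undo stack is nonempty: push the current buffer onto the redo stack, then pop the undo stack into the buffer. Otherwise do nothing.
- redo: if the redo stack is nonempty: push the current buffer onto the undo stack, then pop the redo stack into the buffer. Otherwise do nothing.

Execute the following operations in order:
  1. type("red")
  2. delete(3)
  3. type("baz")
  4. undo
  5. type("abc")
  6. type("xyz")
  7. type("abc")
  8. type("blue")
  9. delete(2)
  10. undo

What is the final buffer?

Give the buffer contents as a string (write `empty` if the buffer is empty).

Answer: abcxyzabcblue

Derivation:
After op 1 (type): buf='red' undo_depth=1 redo_depth=0
After op 2 (delete): buf='(empty)' undo_depth=2 redo_depth=0
After op 3 (type): buf='baz' undo_depth=3 redo_depth=0
After op 4 (undo): buf='(empty)' undo_depth=2 redo_depth=1
After op 5 (type): buf='abc' undo_depth=3 redo_depth=0
After op 6 (type): buf='abcxyz' undo_depth=4 redo_depth=0
After op 7 (type): buf='abcxyzabc' undo_depth=5 redo_depth=0
After op 8 (type): buf='abcxyzabcblue' undo_depth=6 redo_depth=0
After op 9 (delete): buf='abcxyzabcbl' undo_depth=7 redo_depth=0
After op 10 (undo): buf='abcxyzabcblue' undo_depth=6 redo_depth=1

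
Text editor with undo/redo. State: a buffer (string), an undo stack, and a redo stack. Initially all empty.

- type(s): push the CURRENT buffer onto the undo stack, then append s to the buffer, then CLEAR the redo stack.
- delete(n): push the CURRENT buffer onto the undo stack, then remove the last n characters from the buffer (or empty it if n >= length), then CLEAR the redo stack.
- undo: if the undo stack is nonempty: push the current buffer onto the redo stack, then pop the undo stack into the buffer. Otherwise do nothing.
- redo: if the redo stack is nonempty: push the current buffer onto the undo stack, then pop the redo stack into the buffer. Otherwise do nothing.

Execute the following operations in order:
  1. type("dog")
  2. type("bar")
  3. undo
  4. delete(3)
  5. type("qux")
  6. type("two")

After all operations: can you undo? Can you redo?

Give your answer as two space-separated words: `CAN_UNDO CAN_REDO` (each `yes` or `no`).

After op 1 (type): buf='dog' undo_depth=1 redo_depth=0
After op 2 (type): buf='dogbar' undo_depth=2 redo_depth=0
After op 3 (undo): buf='dog' undo_depth=1 redo_depth=1
After op 4 (delete): buf='(empty)' undo_depth=2 redo_depth=0
After op 5 (type): buf='qux' undo_depth=3 redo_depth=0
After op 6 (type): buf='quxtwo' undo_depth=4 redo_depth=0

Answer: yes no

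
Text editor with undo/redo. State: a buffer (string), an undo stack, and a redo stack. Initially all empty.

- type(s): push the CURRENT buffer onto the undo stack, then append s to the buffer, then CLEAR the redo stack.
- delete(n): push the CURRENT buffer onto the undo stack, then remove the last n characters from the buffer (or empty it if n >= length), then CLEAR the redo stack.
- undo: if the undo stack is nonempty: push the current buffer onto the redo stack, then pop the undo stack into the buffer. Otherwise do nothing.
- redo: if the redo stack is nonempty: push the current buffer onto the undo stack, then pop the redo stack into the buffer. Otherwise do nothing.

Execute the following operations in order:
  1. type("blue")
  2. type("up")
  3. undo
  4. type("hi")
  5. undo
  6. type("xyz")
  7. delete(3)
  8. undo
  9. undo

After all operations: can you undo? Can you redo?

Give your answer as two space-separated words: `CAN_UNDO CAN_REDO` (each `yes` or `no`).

After op 1 (type): buf='blue' undo_depth=1 redo_depth=0
After op 2 (type): buf='blueup' undo_depth=2 redo_depth=0
After op 3 (undo): buf='blue' undo_depth=1 redo_depth=1
After op 4 (type): buf='bluehi' undo_depth=2 redo_depth=0
After op 5 (undo): buf='blue' undo_depth=1 redo_depth=1
After op 6 (type): buf='bluexyz' undo_depth=2 redo_depth=0
After op 7 (delete): buf='blue' undo_depth=3 redo_depth=0
After op 8 (undo): buf='bluexyz' undo_depth=2 redo_depth=1
After op 9 (undo): buf='blue' undo_depth=1 redo_depth=2

Answer: yes yes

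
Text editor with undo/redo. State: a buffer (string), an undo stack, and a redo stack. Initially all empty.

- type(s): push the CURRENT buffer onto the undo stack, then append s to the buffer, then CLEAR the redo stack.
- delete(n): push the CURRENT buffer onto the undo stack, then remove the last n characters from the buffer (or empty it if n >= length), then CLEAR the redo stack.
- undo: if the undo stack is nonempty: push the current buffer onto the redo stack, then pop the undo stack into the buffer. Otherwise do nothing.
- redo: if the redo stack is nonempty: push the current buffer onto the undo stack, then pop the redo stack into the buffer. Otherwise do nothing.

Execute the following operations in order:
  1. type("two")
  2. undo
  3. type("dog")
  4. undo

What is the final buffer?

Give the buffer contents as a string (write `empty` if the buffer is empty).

After op 1 (type): buf='two' undo_depth=1 redo_depth=0
After op 2 (undo): buf='(empty)' undo_depth=0 redo_depth=1
After op 3 (type): buf='dog' undo_depth=1 redo_depth=0
After op 4 (undo): buf='(empty)' undo_depth=0 redo_depth=1

Answer: empty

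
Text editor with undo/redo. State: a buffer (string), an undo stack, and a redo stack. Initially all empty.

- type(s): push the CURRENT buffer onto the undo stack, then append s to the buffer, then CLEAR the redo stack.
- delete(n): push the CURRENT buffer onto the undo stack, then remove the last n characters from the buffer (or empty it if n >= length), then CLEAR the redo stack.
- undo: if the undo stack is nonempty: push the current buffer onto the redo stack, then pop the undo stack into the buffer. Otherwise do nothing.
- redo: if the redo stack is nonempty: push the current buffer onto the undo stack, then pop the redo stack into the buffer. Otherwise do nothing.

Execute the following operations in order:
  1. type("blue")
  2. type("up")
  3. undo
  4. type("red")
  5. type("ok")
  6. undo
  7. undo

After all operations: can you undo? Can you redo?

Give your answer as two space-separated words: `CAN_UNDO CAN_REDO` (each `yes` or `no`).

Answer: yes yes

Derivation:
After op 1 (type): buf='blue' undo_depth=1 redo_depth=0
After op 2 (type): buf='blueup' undo_depth=2 redo_depth=0
After op 3 (undo): buf='blue' undo_depth=1 redo_depth=1
After op 4 (type): buf='bluered' undo_depth=2 redo_depth=0
After op 5 (type): buf='blueredok' undo_depth=3 redo_depth=0
After op 6 (undo): buf='bluered' undo_depth=2 redo_depth=1
After op 7 (undo): buf='blue' undo_depth=1 redo_depth=2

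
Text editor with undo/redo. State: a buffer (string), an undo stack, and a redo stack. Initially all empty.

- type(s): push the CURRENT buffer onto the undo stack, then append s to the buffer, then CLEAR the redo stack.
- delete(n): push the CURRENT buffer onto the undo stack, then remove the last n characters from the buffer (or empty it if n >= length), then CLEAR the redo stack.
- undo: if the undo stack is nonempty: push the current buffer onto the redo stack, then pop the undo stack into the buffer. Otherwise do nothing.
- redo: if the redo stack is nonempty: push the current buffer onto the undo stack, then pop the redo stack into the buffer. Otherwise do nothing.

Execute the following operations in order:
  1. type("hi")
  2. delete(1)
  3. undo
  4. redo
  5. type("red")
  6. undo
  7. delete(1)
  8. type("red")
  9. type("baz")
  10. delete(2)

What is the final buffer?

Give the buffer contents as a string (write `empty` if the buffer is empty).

After op 1 (type): buf='hi' undo_depth=1 redo_depth=0
After op 2 (delete): buf='h' undo_depth=2 redo_depth=0
After op 3 (undo): buf='hi' undo_depth=1 redo_depth=1
After op 4 (redo): buf='h' undo_depth=2 redo_depth=0
After op 5 (type): buf='hred' undo_depth=3 redo_depth=0
After op 6 (undo): buf='h' undo_depth=2 redo_depth=1
After op 7 (delete): buf='(empty)' undo_depth=3 redo_depth=0
After op 8 (type): buf='red' undo_depth=4 redo_depth=0
After op 9 (type): buf='redbaz' undo_depth=5 redo_depth=0
After op 10 (delete): buf='redb' undo_depth=6 redo_depth=0

Answer: redb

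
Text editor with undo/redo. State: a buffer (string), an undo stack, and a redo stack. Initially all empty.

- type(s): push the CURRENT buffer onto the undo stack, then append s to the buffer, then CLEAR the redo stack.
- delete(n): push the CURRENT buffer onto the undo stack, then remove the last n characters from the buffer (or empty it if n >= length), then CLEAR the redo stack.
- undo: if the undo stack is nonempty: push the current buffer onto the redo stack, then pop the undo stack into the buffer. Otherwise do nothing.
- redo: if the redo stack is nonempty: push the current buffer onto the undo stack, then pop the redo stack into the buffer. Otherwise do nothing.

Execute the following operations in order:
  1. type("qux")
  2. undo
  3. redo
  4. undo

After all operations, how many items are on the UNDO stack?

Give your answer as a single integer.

After op 1 (type): buf='qux' undo_depth=1 redo_depth=0
After op 2 (undo): buf='(empty)' undo_depth=0 redo_depth=1
After op 3 (redo): buf='qux' undo_depth=1 redo_depth=0
After op 4 (undo): buf='(empty)' undo_depth=0 redo_depth=1

Answer: 0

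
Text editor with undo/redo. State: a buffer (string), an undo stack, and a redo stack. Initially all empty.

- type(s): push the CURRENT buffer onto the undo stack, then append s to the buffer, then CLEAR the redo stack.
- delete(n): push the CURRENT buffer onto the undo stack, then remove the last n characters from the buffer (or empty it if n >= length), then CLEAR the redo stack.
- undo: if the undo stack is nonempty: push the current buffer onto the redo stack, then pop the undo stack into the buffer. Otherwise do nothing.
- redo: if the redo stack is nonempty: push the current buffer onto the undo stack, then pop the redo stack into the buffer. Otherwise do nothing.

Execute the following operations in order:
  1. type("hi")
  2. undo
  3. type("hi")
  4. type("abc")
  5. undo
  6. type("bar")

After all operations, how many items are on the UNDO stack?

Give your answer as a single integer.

After op 1 (type): buf='hi' undo_depth=1 redo_depth=0
After op 2 (undo): buf='(empty)' undo_depth=0 redo_depth=1
After op 3 (type): buf='hi' undo_depth=1 redo_depth=0
After op 4 (type): buf='hiabc' undo_depth=2 redo_depth=0
After op 5 (undo): buf='hi' undo_depth=1 redo_depth=1
After op 6 (type): buf='hibar' undo_depth=2 redo_depth=0

Answer: 2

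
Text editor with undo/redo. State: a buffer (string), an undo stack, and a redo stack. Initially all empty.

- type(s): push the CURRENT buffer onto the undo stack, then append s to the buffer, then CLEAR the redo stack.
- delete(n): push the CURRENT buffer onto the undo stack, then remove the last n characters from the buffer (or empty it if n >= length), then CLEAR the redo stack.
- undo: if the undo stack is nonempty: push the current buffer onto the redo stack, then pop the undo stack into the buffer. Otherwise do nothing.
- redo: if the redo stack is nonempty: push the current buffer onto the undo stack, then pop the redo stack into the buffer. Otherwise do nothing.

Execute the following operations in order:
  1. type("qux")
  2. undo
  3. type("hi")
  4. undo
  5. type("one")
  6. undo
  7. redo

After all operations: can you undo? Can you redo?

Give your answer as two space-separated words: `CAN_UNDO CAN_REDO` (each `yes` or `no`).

After op 1 (type): buf='qux' undo_depth=1 redo_depth=0
After op 2 (undo): buf='(empty)' undo_depth=0 redo_depth=1
After op 3 (type): buf='hi' undo_depth=1 redo_depth=0
After op 4 (undo): buf='(empty)' undo_depth=0 redo_depth=1
After op 5 (type): buf='one' undo_depth=1 redo_depth=0
After op 6 (undo): buf='(empty)' undo_depth=0 redo_depth=1
After op 7 (redo): buf='one' undo_depth=1 redo_depth=0

Answer: yes no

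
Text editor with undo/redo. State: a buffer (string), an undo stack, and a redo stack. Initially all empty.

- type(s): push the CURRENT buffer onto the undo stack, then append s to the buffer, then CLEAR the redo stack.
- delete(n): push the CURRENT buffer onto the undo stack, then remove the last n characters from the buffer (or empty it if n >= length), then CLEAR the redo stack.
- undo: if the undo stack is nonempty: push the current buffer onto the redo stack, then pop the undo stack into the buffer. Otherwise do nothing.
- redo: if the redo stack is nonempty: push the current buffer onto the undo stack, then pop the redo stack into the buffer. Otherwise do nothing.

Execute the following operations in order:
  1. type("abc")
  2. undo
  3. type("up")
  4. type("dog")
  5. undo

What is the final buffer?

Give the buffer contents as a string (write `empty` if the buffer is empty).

After op 1 (type): buf='abc' undo_depth=1 redo_depth=0
After op 2 (undo): buf='(empty)' undo_depth=0 redo_depth=1
After op 3 (type): buf='up' undo_depth=1 redo_depth=0
After op 4 (type): buf='updog' undo_depth=2 redo_depth=0
After op 5 (undo): buf='up' undo_depth=1 redo_depth=1

Answer: up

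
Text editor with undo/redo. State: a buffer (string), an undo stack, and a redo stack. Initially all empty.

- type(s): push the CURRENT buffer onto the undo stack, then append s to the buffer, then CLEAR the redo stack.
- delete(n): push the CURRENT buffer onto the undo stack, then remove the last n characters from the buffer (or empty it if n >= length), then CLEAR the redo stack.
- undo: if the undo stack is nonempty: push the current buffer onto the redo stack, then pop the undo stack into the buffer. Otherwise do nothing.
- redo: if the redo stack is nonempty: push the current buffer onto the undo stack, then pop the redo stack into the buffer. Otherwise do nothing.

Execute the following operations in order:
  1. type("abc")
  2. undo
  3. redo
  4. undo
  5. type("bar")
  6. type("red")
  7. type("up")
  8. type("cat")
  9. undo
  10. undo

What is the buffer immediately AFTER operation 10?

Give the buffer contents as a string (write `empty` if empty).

Answer: barred

Derivation:
After op 1 (type): buf='abc' undo_depth=1 redo_depth=0
After op 2 (undo): buf='(empty)' undo_depth=0 redo_depth=1
After op 3 (redo): buf='abc' undo_depth=1 redo_depth=0
After op 4 (undo): buf='(empty)' undo_depth=0 redo_depth=1
After op 5 (type): buf='bar' undo_depth=1 redo_depth=0
After op 6 (type): buf='barred' undo_depth=2 redo_depth=0
After op 7 (type): buf='barredup' undo_depth=3 redo_depth=0
After op 8 (type): buf='barredupcat' undo_depth=4 redo_depth=0
After op 9 (undo): buf='barredup' undo_depth=3 redo_depth=1
After op 10 (undo): buf='barred' undo_depth=2 redo_depth=2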